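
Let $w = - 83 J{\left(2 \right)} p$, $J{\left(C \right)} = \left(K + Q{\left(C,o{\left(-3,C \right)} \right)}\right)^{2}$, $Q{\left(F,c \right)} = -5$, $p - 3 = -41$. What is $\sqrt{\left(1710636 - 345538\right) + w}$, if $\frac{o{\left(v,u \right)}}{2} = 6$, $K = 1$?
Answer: $\sqrt{1415562} \approx 1189.8$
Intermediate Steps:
$p = -38$ ($p = 3 - 41 = -38$)
$o{\left(v,u \right)} = 12$ ($o{\left(v,u \right)} = 2 \cdot 6 = 12$)
$J{\left(C \right)} = 16$ ($J{\left(C \right)} = \left(1 - 5\right)^{2} = \left(-4\right)^{2} = 16$)
$w = 50464$ ($w = \left(-83\right) 16 \left(-38\right) = \left(-1328\right) \left(-38\right) = 50464$)
$\sqrt{\left(1710636 - 345538\right) + w} = \sqrt{\left(1710636 - 345538\right) + 50464} = \sqrt{1365098 + 50464} = \sqrt{1415562}$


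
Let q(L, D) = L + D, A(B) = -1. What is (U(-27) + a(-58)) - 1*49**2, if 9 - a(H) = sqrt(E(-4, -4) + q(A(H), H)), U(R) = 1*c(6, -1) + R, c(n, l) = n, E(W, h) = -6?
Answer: -2413 - I*sqrt(65) ≈ -2413.0 - 8.0623*I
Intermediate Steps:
q(L, D) = D + L
U(R) = 6 + R (U(R) = 1*6 + R = 6 + R)
a(H) = 9 - sqrt(-7 + H) (a(H) = 9 - sqrt(-6 + (H - 1)) = 9 - sqrt(-6 + (-1 + H)) = 9 - sqrt(-7 + H))
(U(-27) + a(-58)) - 1*49**2 = ((6 - 27) + (9 - sqrt(-7 - 58))) - 1*49**2 = (-21 + (9 - sqrt(-65))) - 1*2401 = (-21 + (9 - I*sqrt(65))) - 2401 = (-12 - I*sqrt(65)) - 2401 = -2413 - I*sqrt(65)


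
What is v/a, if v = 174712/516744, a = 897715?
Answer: 21839/57986104995 ≈ 3.7662e-7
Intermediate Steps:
v = 21839/64593 (v = 174712*(1/516744) = 21839/64593 ≈ 0.33810)
v/a = (21839/64593)/897715 = (21839/64593)*(1/897715) = 21839/57986104995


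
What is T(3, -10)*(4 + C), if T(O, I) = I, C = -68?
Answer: 640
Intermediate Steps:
T(3, -10)*(4 + C) = -10*(4 - 68) = -10*(-64) = 640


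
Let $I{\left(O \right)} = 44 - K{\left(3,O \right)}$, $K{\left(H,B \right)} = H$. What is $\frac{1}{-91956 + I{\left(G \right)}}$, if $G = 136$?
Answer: $- \frac{1}{91915} \approx -1.088 \cdot 10^{-5}$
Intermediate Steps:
$I{\left(O \right)} = 41$ ($I{\left(O \right)} = 44 - 3 = 41$)
$\frac{1}{-91956 + I{\left(G \right)}} = \frac{1}{-91956 + 41} = \frac{1}{-91915} = - \frac{1}{91915}$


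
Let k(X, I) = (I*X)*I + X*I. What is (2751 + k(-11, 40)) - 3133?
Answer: -18422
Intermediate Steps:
k(X, I) = I*X + X*I² (k(X, I) = X*I² + I*X = I*X + X*I²)
(2751 + k(-11, 40)) - 3133 = (2751 + 40*(-11)*(1 + 40)) - 3133 = (2751 + 40*(-11)*41) - 3133 = (2751 - 18040) - 3133 = -15289 - 3133 = -18422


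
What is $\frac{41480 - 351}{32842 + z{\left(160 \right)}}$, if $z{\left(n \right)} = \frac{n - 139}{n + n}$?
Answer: $\frac{13161280}{10509461} \approx 1.2523$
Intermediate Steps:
$z{\left(n \right)} = \frac{-139 + n}{2 n}$
$\frac{41480 - 351}{32842 + z{\left(160 \right)}} = \frac{41480 - 351}{32842 + \frac{-139 + 160}{2 \cdot 160}} = \frac{41129}{32842 + \frac{1}{2} \cdot \frac{1}{160} \cdot 21} = \frac{41129}{32842 + \frac{21}{320}} = \frac{41129}{\frac{10509461}{320}} = 41129 \cdot \frac{320}{10509461} = \frac{13161280}{10509461}$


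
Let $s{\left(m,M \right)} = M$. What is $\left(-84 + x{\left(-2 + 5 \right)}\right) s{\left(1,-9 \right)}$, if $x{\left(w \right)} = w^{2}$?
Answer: $675$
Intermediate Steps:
$\left(-84 + x{\left(-2 + 5 \right)}\right) s{\left(1,-9 \right)} = \left(-84 + \left(-2 + 5\right)^{2}\right) \left(-9\right) = \left(-84 + 3^{2}\right) \left(-9\right) = \left(-84 + 9\right) \left(-9\right) = \left(-75\right) \left(-9\right) = 675$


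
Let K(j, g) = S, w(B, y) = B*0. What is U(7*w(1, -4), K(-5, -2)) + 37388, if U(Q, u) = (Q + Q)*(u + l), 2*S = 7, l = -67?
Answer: 37388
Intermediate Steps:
S = 7/2 (S = (½)*7 = 7/2 ≈ 3.5000)
w(B, y) = 0
K(j, g) = 7/2
U(Q, u) = 2*Q*(-67 + u) (U(Q, u) = (Q + Q)*(u - 67) = (2*Q)*(-67 + u) = 2*Q*(-67 + u))
U(7*w(1, -4), K(-5, -2)) + 37388 = 2*(7*0)*(-67 + 7/2) + 37388 = 2*0*(-127/2) + 37388 = 0 + 37388 = 37388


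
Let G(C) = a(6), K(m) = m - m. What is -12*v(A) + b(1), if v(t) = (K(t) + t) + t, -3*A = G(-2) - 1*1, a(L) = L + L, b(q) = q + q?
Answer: 90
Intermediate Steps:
K(m) = 0
b(q) = 2*q
a(L) = 2*L
G(C) = 12 (G(C) = 2*6 = 12)
A = -11/3 (A = -(12 - 1*1)/3 = -(12 - 1)/3 = -⅓*11 = -11/3 ≈ -3.6667)
v(t) = 2*t (v(t) = (0 + t) + t = t + t = 2*t)
-12*v(A) + b(1) = -24*(-11)/3 + 2*1 = -12*(-22/3) + 2 = 88 + 2 = 90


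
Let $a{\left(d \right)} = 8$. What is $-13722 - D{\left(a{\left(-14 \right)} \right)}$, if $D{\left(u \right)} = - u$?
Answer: $-13714$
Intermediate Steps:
$-13722 - D{\left(a{\left(-14 \right)} \right)} = -13722 - \left(-1\right) 8 = -13722 - -8 = -13722 + 8 = -13714$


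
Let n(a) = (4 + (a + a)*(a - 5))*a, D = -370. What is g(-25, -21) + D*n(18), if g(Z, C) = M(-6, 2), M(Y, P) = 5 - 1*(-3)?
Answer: -3143512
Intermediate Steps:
M(Y, P) = 8 (M(Y, P) = 5 + 3 = 8)
g(Z, C) = 8
n(a) = a*(4 + 2*a*(-5 + a)) (n(a) = (4 + (2*a)*(-5 + a))*a = (4 + 2*a*(-5 + a))*a = a*(4 + 2*a*(-5 + a)))
g(-25, -21) + D*n(18) = 8 - 740*18*(2 + 18² - 5*18) = 8 - 740*18*(2 + 324 - 90) = 8 - 740*18*236 = 8 - 370*8496 = 8 - 3143520 = -3143512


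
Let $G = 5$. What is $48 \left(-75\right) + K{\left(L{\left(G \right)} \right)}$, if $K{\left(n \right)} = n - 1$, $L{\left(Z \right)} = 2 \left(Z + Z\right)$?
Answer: $-3581$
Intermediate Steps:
$L{\left(Z \right)} = 4 Z$ ($L{\left(Z \right)} = 2 \cdot 2 Z = 4 Z$)
$K{\left(n \right)} = -1 + n$ ($K{\left(n \right)} = n - 1 = -1 + n$)
$48 \left(-75\right) + K{\left(L{\left(G \right)} \right)} = 48 \left(-75\right) + \left(-1 + 4 \cdot 5\right) = -3600 + \left(-1 + 20\right) = -3600 + 19 = -3581$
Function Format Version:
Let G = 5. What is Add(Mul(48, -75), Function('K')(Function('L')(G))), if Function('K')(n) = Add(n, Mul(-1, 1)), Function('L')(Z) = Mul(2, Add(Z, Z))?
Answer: -3581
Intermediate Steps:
Function('L')(Z) = Mul(4, Z) (Function('L')(Z) = Mul(2, Mul(2, Z)) = Mul(4, Z))
Function('K')(n) = Add(-1, n) (Function('K')(n) = Add(n, -1) = Add(-1, n))
Add(Mul(48, -75), Function('K')(Function('L')(G))) = Add(Mul(48, -75), Add(-1, Mul(4, 5))) = Add(-3600, Add(-1, 20)) = Add(-3600, 19) = -3581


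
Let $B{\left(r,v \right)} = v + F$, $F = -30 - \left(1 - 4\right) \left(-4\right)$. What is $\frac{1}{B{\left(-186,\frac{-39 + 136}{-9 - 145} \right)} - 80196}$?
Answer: $- \frac{154}{12356749} \approx -1.2463 \cdot 10^{-5}$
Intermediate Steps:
$F = -42$ ($F = -30 - \left(-3\right) \left(-4\right) = -30 - 12 = -42$)
$B{\left(r,v \right)} = -42 + v$ ($B{\left(r,v \right)} = v - 42 = -42 + v$)
$\frac{1}{B{\left(-186,\frac{-39 + 136}{-9 - 145} \right)} - 80196} = \frac{1}{\left(-42 + \frac{-39 + 136}{-9 - 145}\right) - 80196} = \frac{1}{\left(-42 + \frac{97}{-154}\right) - 80196} = \frac{1}{\left(-42 + 97 \left(- \frac{1}{154}\right)\right) - 80196} = \frac{1}{\left(-42 - \frac{97}{154}\right) - 80196} = \frac{1}{- \frac{6565}{154} - 80196} = \frac{1}{- \frac{12356749}{154}} = - \frac{154}{12356749}$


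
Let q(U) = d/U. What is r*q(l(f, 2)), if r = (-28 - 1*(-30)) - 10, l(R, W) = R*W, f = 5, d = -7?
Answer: 28/5 ≈ 5.6000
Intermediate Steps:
q(U) = -7/U
r = -8 (r = (-28 + 30) - 10 = 2 - 10 = -8)
r*q(l(f, 2)) = -(-56)/(5*2) = -(-56)/10 = -8*(-7/10) = 28/5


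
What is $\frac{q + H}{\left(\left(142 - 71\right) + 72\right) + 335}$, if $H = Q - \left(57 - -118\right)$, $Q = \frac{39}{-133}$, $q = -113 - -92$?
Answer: $- \frac{26107}{63574} \approx -0.41066$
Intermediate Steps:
$q = -21$ ($q = -113 + 92 = -21$)
$Q = - \frac{39}{133}$ ($Q = 39 \left(- \frac{1}{133}\right) = - \frac{39}{133} \approx -0.29323$)
$H = - \frac{23314}{133}$ ($H = - \frac{39}{133} - \left(57 - -118\right) = - \frac{39}{133} - \left(57 + 118\right) = - \frac{39}{133} - 175 = - \frac{23314}{133} \approx -175.29$)
$\frac{q + H}{\left(\left(142 - 71\right) + 72\right) + 335} = \frac{-21 - \frac{23314}{133}}{\left(\left(142 - 71\right) + 72\right) + 335} = - \frac{26107}{133 \left(\left(71 + 72\right) + 335\right)} = - \frac{26107}{133 \left(143 + 335\right)} = - \frac{26107}{133 \cdot 478} = \left(- \frac{26107}{133}\right) \frac{1}{478} = - \frac{26107}{63574}$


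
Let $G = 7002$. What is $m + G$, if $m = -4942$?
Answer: $2060$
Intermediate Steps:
$m + G = -4942 + 7002 = 2060$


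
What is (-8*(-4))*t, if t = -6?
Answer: -192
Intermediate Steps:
(-8*(-4))*t = -8*(-4)*(-6) = 32*(-6) = -192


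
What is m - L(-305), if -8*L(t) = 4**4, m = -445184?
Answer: -445152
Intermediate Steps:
L(t) = -32 (L(t) = -1/8*4**4 = -1/8*256 = -32)
m - L(-305) = -445184 - 1*(-32) = -445184 + 32 = -445152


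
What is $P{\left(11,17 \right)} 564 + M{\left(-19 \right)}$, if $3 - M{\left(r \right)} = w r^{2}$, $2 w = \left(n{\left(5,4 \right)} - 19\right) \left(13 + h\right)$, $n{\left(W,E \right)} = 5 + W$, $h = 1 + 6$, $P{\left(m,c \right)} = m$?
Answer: $38697$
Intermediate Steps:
$h = 7$
$w = -90$ ($w = \frac{\left(\left(5 + 5\right) - 19\right) \left(13 + 7\right)}{2} = \frac{\left(10 - 19\right) 20}{2} = \frac{\left(-9\right) 20}{2} = \frac{1}{2} \left(-180\right) = -90$)
$M{\left(r \right)} = 3 + 90 r^{2}$ ($M{\left(r \right)} = 3 - - 90 r^{2} = 3 + 90 r^{2}$)
$P{\left(11,17 \right)} 564 + M{\left(-19 \right)} = 11 \cdot 564 + \left(3 + 90 \left(-19\right)^{2}\right) = 6204 + \left(3 + 90 \cdot 361\right) = 6204 + \left(3 + 32490\right) = 6204 + 32493 = 38697$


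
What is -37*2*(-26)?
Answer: 1924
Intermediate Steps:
-37*2*(-26) = -74*(-26) = 1924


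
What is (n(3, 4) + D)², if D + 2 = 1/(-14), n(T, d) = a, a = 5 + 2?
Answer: 4761/196 ≈ 24.291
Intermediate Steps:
a = 7
n(T, d) = 7
D = -29/14 (D = -2 + 1/(-14) = -2 - 1/14 = -29/14 ≈ -2.0714)
(n(3, 4) + D)² = (7 - 29/14)² = (69/14)² = 4761/196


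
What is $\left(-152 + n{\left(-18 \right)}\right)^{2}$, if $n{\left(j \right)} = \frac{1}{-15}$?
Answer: $\frac{5202961}{225} \approx 23124.0$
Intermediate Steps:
$n{\left(j \right)} = - \frac{1}{15}$
$\left(-152 + n{\left(-18 \right)}\right)^{2} = \left(-152 - \frac{1}{15}\right)^{2} = \left(- \frac{2281}{15}\right)^{2} = \frac{5202961}{225}$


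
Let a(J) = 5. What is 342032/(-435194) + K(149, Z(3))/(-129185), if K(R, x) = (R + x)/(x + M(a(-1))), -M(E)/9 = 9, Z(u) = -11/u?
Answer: -2805725712774/3570004092515 ≈ -0.78592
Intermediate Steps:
M(E) = -81 (M(E) = -9*9 = -81)
K(R, x) = (R + x)/(-81 + x) (K(R, x) = (R + x)/(x - 81) = (R + x)/(-81 + x))
342032/(-435194) + K(149, Z(3))/(-129185) = 342032/(-435194) + ((149 - 11/3)/(-81 - 11/3))/(-129185) = 342032*(-1/435194) + ((149 - 11*⅓)/(-81 - 11*⅓))*(-1/129185) = -171016/217597 + ((149 - 11/3)/(-81 - 11/3))*(-1/129185) = -171016/217597 + ((436/3)/(-254/3))*(-1/129185) = -171016/217597 - 3/254*436/3*(-1/129185) = -171016/217597 - 218/127*(-1/129185) = -171016/217597 + 218/16406495 = -2805725712774/3570004092515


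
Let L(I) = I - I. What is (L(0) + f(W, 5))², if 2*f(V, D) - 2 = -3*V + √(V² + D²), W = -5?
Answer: 339/4 + 85*√2/2 ≈ 144.85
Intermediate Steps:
f(V, D) = 1 + √(D² + V²)/2 - 3*V/2 (f(V, D) = 1 + (-3*V + √(V² + D²))/2 = 1 + (-3*V + √(D² + V²))/2 = 1 + (√(D² + V²) - 3*V)/2 = 1 + (√(D² + V²)/2 - 3*V/2) = 1 + √(D² + V²)/2 - 3*V/2)
L(I) = 0
(L(0) + f(W, 5))² = (0 + (1 + √(5² + (-5)²)/2 - 3/2*(-5)))² = (0 + (1 + √(25 + 25)/2 + 15/2))² = (0 + (1 + √50/2 + 15/2))² = (0 + (1 + (5*√2)/2 + 15/2))² = (0 + (1 + 5*√2/2 + 15/2))² = (0 + (17/2 + 5*√2/2))² = (17/2 + 5*√2/2)²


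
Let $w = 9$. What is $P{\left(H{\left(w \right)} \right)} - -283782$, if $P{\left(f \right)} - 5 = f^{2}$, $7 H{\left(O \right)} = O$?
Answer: $\frac{13905644}{49} \approx 2.8379 \cdot 10^{5}$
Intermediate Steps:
$H{\left(O \right)} = \frac{O}{7}$
$P{\left(f \right)} = 5 + f^{2}$
$P{\left(H{\left(w \right)} \right)} - -283782 = \left(5 + \left(\frac{1}{7} \cdot 9\right)^{2}\right) - -283782 = \left(5 + \left(\frac{9}{7}\right)^{2}\right) + 283782 = \left(5 + \frac{81}{49}\right) + 283782 = \frac{326}{49} + 283782 = \frac{13905644}{49}$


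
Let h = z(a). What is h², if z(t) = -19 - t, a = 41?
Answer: 3600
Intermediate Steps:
h = -60 (h = -19 - 1*41 = -19 - 41 = -60)
h² = (-60)² = 3600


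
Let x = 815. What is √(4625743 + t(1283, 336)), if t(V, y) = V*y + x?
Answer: √5057646 ≈ 2248.9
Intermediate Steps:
t(V, y) = 815 + V*y (t(V, y) = V*y + 815 = 815 + V*y)
√(4625743 + t(1283, 336)) = √(4625743 + (815 + 1283*336)) = √(4625743 + (815 + 431088)) = √(4625743 + 431903) = √5057646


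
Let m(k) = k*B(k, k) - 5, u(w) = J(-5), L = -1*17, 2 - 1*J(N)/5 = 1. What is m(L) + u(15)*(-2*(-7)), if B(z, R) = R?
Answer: 354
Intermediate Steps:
J(N) = 5 (J(N) = 10 - 5*1 = 10 - 5 = 5)
L = -17
u(w) = 5
m(k) = -5 + k**2 (m(k) = k*k - 5 = k**2 - 5 = -5 + k**2)
m(L) + u(15)*(-2*(-7)) = (-5 + (-17)**2) + 5*(-2*(-7)) = (-5 + 289) + 5*14 = 284 + 70 = 354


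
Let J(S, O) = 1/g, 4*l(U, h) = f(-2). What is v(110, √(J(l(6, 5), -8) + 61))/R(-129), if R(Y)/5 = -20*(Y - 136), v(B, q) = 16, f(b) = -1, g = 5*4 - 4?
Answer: 4/6625 ≈ 0.00060377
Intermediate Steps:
g = 16 (g = 20 - 4 = 16)
l(U, h) = -¼ (l(U, h) = (¼)*(-1) = -¼)
J(S, O) = 1/16
R(Y) = 13600 - 100*Y (R(Y) = 5*(-20*(Y - 136)) = 5*(-20*(-136 + Y)) = 5*(2720 - 20*Y) = 13600 - 100*Y)
v(110, √(J(l(6, 5), -8) + 61))/R(-129) = 16/(13600 - 100*(-129)) = 16/(13600 + 12900) = 16/26500 = 16*(1/26500) = 4/6625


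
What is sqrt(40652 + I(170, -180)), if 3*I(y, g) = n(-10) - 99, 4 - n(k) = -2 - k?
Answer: sqrt(365559)/3 ≈ 201.54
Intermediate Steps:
n(k) = 6 + k (n(k) = 4 - (-2 - k) = 4 + (2 + k) = 6 + k)
I(y, g) = -103/3 (I(y, g) = ((6 - 10) - 99)/3 = (-4 - 99)/3 = (1/3)*(-103) = -103/3)
sqrt(40652 + I(170, -180)) = sqrt(40652 - 103/3) = sqrt(121853/3) = sqrt(365559)/3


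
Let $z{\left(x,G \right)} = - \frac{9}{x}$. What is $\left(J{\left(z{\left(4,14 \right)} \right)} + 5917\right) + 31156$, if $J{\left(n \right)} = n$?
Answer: $\frac{148283}{4} \approx 37071.0$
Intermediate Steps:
$\left(J{\left(z{\left(4,14 \right)} \right)} + 5917\right) + 31156 = \left(- \frac{9}{4} + 5917\right) + 31156 = \frac{23659}{4} + 31156 = \frac{148283}{4}$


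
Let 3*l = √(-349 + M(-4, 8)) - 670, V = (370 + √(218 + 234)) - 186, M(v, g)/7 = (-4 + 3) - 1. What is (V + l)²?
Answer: (-118 + 6*√113 + 11*I*√3)²/9 ≈ 286.3 - 229.56*I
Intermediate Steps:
M(v, g) = -14 (M(v, g) = 7*((-4 + 3) - 1) = 7*(-1 - 1) = 7*(-2) = -14)
V = 184 + 2*√113 (V = (370 + √452) - 186 = (370 + 2*√113) - 186 = 184 + 2*√113 ≈ 205.26)
l = -670/3 + 11*I*√3/3 (l = (√(-349 - 14) - 670)/3 = (√(-363) - 670)/3 = (11*I*√3 - 670)/3 = (-670 + 11*I*√3)/3 = -670/3 + 11*I*√3/3 ≈ -223.33 + 6.3509*I)
(V + l)² = ((184 + 2*√113) + (-670/3 + 11*I*√3/3))² = (-118/3 + 2*√113 + 11*I*√3/3)²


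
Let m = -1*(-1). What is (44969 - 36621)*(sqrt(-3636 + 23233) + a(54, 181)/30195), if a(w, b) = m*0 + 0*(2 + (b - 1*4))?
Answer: 8348*sqrt(19597) ≈ 1.1686e+6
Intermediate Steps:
m = 1
a(w, b) = 0 (a(w, b) = 1*0 + 0*(2 + (b - 1*4)) = 0 + 0*(2 + (b - 4)) = 0 + 0*(2 + (-4 + b)) = 0 + 0*(-2 + b) = 0 + 0 = 0)
(44969 - 36621)*(sqrt(-3636 + 23233) + a(54, 181)/30195) = (44969 - 36621)*(sqrt(-3636 + 23233) + 0/30195) = 8348*(sqrt(19597) + 0*(1/30195)) = 8348*(sqrt(19597) + 0) = 8348*sqrt(19597)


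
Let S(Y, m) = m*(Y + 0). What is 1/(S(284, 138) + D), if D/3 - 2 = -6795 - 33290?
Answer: -1/81057 ≈ -1.2337e-5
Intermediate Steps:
S(Y, m) = Y*m (S(Y, m) = m*Y = Y*m)
D = -120249 (D = 6 + 3*(-6795 - 33290) = 6 + 3*(-40085) = 6 - 120255 = -120249)
1/(S(284, 138) + D) = 1/(284*138 - 120249) = 1/(39192 - 120249) = 1/(-81057) = -1/81057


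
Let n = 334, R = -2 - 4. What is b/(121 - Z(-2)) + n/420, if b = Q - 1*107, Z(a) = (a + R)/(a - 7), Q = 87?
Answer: 142727/227010 ≈ 0.62873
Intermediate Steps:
R = -6
Z(a) = (-6 + a)/(-7 + a) (Z(a) = (a - 6)/(a - 7) = (-6 + a)/(-7 + a))
b = -20 (b = 87 - 1*107 = 87 - 107 = -20)
b/(121 - Z(-2)) + n/420 = -20/(121 - (-6 - 2)/(-7 - 2)) + 334/420 = -20/(121 - (-8)/(-9)) + 334*(1/420) = -20/(121 - (-1)*(-8)/9) + 167/210 = -20/(121 - 1*8/9) + 167/210 = -20/(121 - 8/9) + 167/210 = -20/1081/9 + 167/210 = -20*9/1081 + 167/210 = -180/1081 + 167/210 = 142727/227010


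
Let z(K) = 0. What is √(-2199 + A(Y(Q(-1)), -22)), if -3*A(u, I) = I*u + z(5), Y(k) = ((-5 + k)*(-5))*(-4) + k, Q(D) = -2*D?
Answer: I*√23619/3 ≈ 51.228*I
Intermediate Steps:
Y(k) = -100 + 21*k (Y(k) = (25 - 5*k)*(-4) + k = (-100 + 20*k) + k = -100 + 21*k)
A(u, I) = -I*u/3 (A(u, I) = -(I*u + 0)/3 = -I*u/3)
√(-2199 + A(Y(Q(-1)), -22)) = √(-2199 - ⅓*(-22)*(-100 + 21*(-2*(-1)))) = √(-2199 - ⅓*(-22)*(-100 + 21*2)) = √(-2199 - ⅓*(-22)*(-100 + 42)) = √(-2199 - ⅓*(-22)*(-58)) = √(-2199 - 1276/3) = √(-7873/3) = I*√23619/3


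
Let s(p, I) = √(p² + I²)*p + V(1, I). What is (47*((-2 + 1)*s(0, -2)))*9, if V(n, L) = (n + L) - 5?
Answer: 2538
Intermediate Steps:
V(n, L) = -5 + L + n (V(n, L) = (L + n) - 5 = -5 + L + n)
s(p, I) = -4 + I + p*√(I² + p²) (s(p, I) = √(p² + I²)*p + (-5 + I + 1) = √(I² + p²)*p + (-4 + I) = p*√(I² + p²) + (-4 + I) = -4 + I + p*√(I² + p²))
(47*((-2 + 1)*s(0, -2)))*9 = (47*((-2 + 1)*(-4 - 2 + 0*√((-2)² + 0²))))*9 = (47*(-(-4 - 2 + 0*√(4 + 0))))*9 = (47*(-(-4 - 2 + 0*√4)))*9 = (47*(-(-4 - 2 + 0*2)))*9 = (47*(-(-4 - 2 + 0)))*9 = (47*(-1*(-6)))*9 = (47*6)*9 = 282*9 = 2538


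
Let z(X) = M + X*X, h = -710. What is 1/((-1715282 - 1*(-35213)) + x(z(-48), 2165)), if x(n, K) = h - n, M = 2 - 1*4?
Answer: -1/1683081 ≈ -5.9415e-7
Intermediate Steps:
M = -2 (M = 2 - 4 = -2)
z(X) = -2 + X² (z(X) = -2 + X*X = -2 + X²)
x(n, K) = -710 - n
1/((-1715282 - 1*(-35213)) + x(z(-48), 2165)) = 1/((-1715282 - 1*(-35213)) + (-710 - (-2 + (-48)²))) = 1/((-1715282 + 35213) + (-710 - (-2 + 2304))) = 1/(-1680069 + (-710 - 1*2302)) = 1/(-1680069 + (-710 - 2302)) = 1/(-1680069 - 3012) = 1/(-1683081) = -1/1683081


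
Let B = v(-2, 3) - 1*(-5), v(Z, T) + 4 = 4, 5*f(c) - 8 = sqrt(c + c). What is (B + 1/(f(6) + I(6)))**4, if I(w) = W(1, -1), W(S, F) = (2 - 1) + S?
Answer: 12876574375/16451136 - 77996875*sqrt(3)/4112784 ≈ 749.87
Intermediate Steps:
f(c) = 8/5 + sqrt(2)*sqrt(c)/5 (f(c) = 8/5 + sqrt(c + c)/5 = 8/5 + sqrt(2*c)/5 = 8/5 + (sqrt(2)*sqrt(c))/5 = 8/5 + sqrt(2)*sqrt(c)/5)
v(Z, T) = 0 (v(Z, T) = -4 + 4 = 0)
W(S, F) = 1 + S
I(w) = 2 (I(w) = 1 + 1 = 2)
B = 5 (B = 0 - 1*(-5) = 0 + 5 = 5)
(B + 1/(f(6) + I(6)))**4 = (5 + 1/((8/5 + sqrt(2)*sqrt(6)/5) + 2))**4 = (5 + 1/((8/5 + 2*sqrt(3)/5) + 2))**4 = (5 + 1/(18/5 + 2*sqrt(3)/5))**4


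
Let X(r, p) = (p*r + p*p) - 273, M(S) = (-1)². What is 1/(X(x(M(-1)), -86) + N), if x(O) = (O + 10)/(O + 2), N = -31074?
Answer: -3/72799 ≈ -4.1209e-5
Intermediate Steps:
M(S) = 1
x(O) = (10 + O)/(2 + O)
X(r, p) = -273 + p² + p*r (X(r, p) = (p*r + p²) - 273 = (p² + p*r) - 273 = -273 + p² + p*r)
1/(X(x(M(-1)), -86) + N) = 1/((-273 + (-86)² - 86*(10 + 1)/(2 + 1)) - 31074) = 1/((-273 + 7396 - 86*11/3) - 31074) = 1/((-273 + 7396 - 946/3) - 31074) = 1/(20423/3 - 31074) = 1/(-72799/3) = -3/72799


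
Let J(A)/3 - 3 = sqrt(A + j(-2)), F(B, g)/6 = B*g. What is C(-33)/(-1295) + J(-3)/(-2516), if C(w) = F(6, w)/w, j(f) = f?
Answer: -2763/88060 - 3*I*sqrt(5)/2516 ≈ -0.031376 - 0.0026662*I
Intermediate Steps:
F(B, g) = 6*B*g (F(B, g) = 6*(B*g) = 6*B*g)
J(A) = 9 + 3*sqrt(-2 + A) (J(A) = 9 + 3*sqrt(A - 2) = 9 + 3*sqrt(-2 + A))
C(w) = 36 (C(w) = (6*6*w)/w = (36*w)/w = 36)
C(-33)/(-1295) + J(-3)/(-2516) = 36/(-1295) + (9 + 3*sqrt(-2 - 3))/(-2516) = 36*(-1/1295) + (9 + 3*sqrt(-5))*(-1/2516) = -36/1295 + (9 + 3*(I*sqrt(5)))*(-1/2516) = -36/1295 + (9 + 3*I*sqrt(5))*(-1/2516) = -36/1295 + (-9/2516 - 3*I*sqrt(5)/2516) = -2763/88060 - 3*I*sqrt(5)/2516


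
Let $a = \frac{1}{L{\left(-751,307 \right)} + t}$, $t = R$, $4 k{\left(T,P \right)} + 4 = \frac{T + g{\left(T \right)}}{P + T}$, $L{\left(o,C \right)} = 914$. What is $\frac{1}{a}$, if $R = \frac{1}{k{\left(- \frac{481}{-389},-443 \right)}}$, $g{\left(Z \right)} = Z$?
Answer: $\frac{314230430}{344173} \approx 913.0$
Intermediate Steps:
$k{\left(T,P \right)} = -1 + \frac{T}{2 \left(P + T\right)}$ ($k{\left(T,P \right)} = -1 + \frac{\left(T + T\right) \frac{1}{P + T}}{4} = -1 + \frac{2 T \frac{1}{P + T}}{4} = -1 + \frac{T}{2 \left(P + T\right)}$)
$R = - \frac{343692}{344173}$ ($R = \frac{1}{\frac{1}{-443 - \frac{481}{-389}} \left(\left(-1\right) \left(-443\right) - \frac{\left(-481\right) \frac{1}{-389}}{2}\right)} = \frac{1}{\frac{1}{-443 - - \frac{481}{389}} \left(443 - \frac{\left(-481\right) \left(- \frac{1}{389}\right)}{2}\right)} = \frac{1}{\frac{1}{-443 + \frac{481}{389}} \left(443 - \frac{481}{778}\right)} = \frac{1}{\frac{1}{- \frac{171846}{389}} \left(443 - \frac{481}{778}\right)} = \frac{1}{\left(- \frac{389}{171846}\right) \frac{344173}{778}} = \frac{1}{- \frac{344173}{343692}} = - \frac{343692}{344173} \approx -0.9986$)
$t = - \frac{343692}{344173} \approx -0.9986$
$a = \frac{344173}{314230430}$ ($a = \frac{1}{914 - \frac{343692}{344173}} = \frac{1}{\frac{314230430}{344173}} = \frac{344173}{314230430} \approx 0.0010953$)
$\frac{1}{a} = \frac{1}{\frac{344173}{314230430}} = \frac{314230430}{344173}$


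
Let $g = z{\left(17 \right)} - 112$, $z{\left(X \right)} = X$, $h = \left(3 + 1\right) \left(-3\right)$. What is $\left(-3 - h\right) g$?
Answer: $-855$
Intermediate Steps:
$h = -12$ ($h = 4 \left(-3\right) = -12$)
$g = -95$ ($g = 17 - 112 = -95$)
$\left(-3 - h\right) g = \left(-3 - -12\right) \left(-95\right) = \left(-3 + 12\right) \left(-95\right) = 9 \left(-95\right) = -855$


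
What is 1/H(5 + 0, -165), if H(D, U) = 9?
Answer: 1/9 ≈ 0.11111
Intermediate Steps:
1/H(5 + 0, -165) = 1/9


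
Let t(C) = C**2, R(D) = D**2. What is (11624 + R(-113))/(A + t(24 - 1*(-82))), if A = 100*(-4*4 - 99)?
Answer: -8131/88 ≈ -92.398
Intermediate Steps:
A = -11500 (A = 100*(-16 - 99) = 100*(-115) = -11500)
(11624 + R(-113))/(A + t(24 - 1*(-82))) = (11624 + (-113)**2)/(-11500 + (24 - 1*(-82))**2) = (11624 + 12769)/(-11500 + (24 + 82)**2) = 24393/(-11500 + 106**2) = 24393/(-11500 + 11236) = 24393/(-264) = 24393*(-1/264) = -8131/88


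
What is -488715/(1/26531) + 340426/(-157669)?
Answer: -2044351653083311/157669 ≈ -1.2966e+10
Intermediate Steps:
-488715/(1/26531) + 340426/(-157669) = -488715/1/26531 + 340426*(-1/157669) = -488715*26531 - 340426/157669 = -12966097665 - 340426/157669 = -2044351653083311/157669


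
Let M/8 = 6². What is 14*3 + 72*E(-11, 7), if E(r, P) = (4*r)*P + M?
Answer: -1398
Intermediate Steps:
M = 288 (M = 8*6² = 8*36 = 288)
E(r, P) = 288 + 4*P*r (E(r, P) = (4*r)*P + 288 = 4*P*r + 288 = 288 + 4*P*r)
14*3 + 72*E(-11, 7) = 14*3 + 72*(288 + 4*7*(-11)) = 42 + 72*(288 - 308) = 42 + 72*(-20) = 42 - 1440 = -1398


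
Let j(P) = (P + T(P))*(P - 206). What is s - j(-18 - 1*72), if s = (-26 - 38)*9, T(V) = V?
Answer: -53856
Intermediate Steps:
j(P) = 2*P*(-206 + P) (j(P) = (P + P)*(P - 206) = (2*P)*(-206 + P) = 2*P*(-206 + P))
s = -576 (s = -64*9 = -576)
s - j(-18 - 1*72) = -576 - 2*(-18 - 1*72)*(-206 + (-18 - 1*72)) = -576 - 2*(-18 - 72)*(-206 + (-18 - 72)) = -576 - 2*(-90)*(-206 - 90) = -576 - 2*(-90)*(-296) = -576 - 1*53280 = -576 - 53280 = -53856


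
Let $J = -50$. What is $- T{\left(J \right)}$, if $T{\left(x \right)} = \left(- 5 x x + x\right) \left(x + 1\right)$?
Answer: $-614950$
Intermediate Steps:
$T{\left(x \right)} = \left(1 + x\right) \left(x - 5 x^{2}\right)$ ($T{\left(x \right)} = \left(- 5 x^{2} + x\right) \left(1 + x\right) = \left(x - 5 x^{2}\right) \left(1 + x\right) = \left(1 + x\right) \left(x - 5 x^{2}\right)$)
$- T{\left(J \right)} = - \left(-50\right) \left(1 - 5 \left(-50\right)^{2} - -200\right) = - \left(-50\right) \left(1 - 12500 + 200\right) = - \left(-50\right) \left(-12299\right) = \left(-1\right) 614950 = -614950$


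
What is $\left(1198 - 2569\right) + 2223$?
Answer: $852$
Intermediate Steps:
$\left(1198 - 2569\right) + 2223 = -1371 + 2223 = 852$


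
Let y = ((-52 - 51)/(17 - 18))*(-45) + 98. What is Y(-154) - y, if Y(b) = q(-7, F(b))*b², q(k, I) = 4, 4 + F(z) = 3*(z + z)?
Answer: 99401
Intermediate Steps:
F(z) = -4 + 6*z (F(z) = -4 + 3*(z + z) = -4 + 3*(2*z) = -4 + 6*z)
Y(b) = 4*b²
y = -4537 (y = -103/(-1)*(-45) + 98 = -103*(-1)*(-45) + 98 = 103*(-45) + 98 = -4635 + 98 = -4537)
Y(-154) - y = 4*(-154)² - 1*(-4537) = 4*23716 + 4537 = 94864 + 4537 = 99401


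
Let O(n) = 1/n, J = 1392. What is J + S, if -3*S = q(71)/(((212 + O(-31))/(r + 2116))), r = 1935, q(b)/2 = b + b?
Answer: -8224508/19713 ≈ -417.21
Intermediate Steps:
q(b) = 4*b (q(b) = 2*(b + b) = 2*(2*b) = 4*b)
S = -35665004/19713 (S = -4*71/(3*((212 + 1/(-31))/(1935 + 2116))) = -284/(3*((212 - 1/31)/4051)) = -284/(3*((6571/31)*(1/4051))) = -284/(3*6571/125581) = -284*125581/(3*6571) = -1/3*35665004/6571 = -35665004/19713 ≈ -1809.2)
J + S = 1392 - 35665004/19713 = -8224508/19713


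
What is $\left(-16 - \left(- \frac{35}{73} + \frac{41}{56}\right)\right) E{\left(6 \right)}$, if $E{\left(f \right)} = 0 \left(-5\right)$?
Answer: $0$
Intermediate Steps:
$E{\left(f \right)} = 0$
$\left(-16 - \left(- \frac{35}{73} + \frac{41}{56}\right)\right) E{\left(6 \right)} = \left(-16 - \left(- \frac{35}{73} + \frac{41}{56}\right)\right) 0 = \left(-16 - \frac{1033}{4088}\right) 0 = \left(- \frac{66441}{4088}\right) 0 = 0$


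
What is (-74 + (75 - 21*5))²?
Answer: 10816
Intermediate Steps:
(-74 + (75 - 21*5))² = (-74 + (75 - 1*105))² = (-74 + (75 - 105))² = (-74 - 30)² = (-104)² = 10816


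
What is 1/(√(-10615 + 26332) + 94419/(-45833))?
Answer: 110961693/846338958868 + 2100663889*√93/2539016876604 ≈ 0.0081098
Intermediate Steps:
1/(√(-10615 + 26332) + 94419/(-45833)) = 1/(√15717 + 94419*(-1/45833)) = 1/(13*√93 - 94419/45833) = 1/(-94419/45833 + 13*√93)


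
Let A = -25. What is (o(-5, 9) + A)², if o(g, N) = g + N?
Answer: 441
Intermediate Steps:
o(g, N) = N + g
(o(-5, 9) + A)² = ((9 - 5) - 25)² = (4 - 25)² = (-21)² = 441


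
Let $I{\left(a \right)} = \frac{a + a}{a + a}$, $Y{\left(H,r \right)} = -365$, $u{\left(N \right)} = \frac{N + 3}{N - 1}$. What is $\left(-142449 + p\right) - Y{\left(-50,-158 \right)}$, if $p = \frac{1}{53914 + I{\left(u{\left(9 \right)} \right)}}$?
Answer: $- \frac{7660458859}{53915} \approx -1.4208 \cdot 10^{5}$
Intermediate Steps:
$u{\left(N \right)} = \frac{3 + N}{-1 + N}$
$I{\left(a \right)} = 1$ ($I{\left(a \right)} = \frac{2 a}{2 a} = 2 a \frac{1}{2 a} = 1$)
$p = \frac{1}{53915}$ ($p = \frac{1}{53914 + 1} = \frac{1}{53915} \approx 1.8548 \cdot 10^{-5}$)
$\left(-142449 + p\right) - Y{\left(-50,-158 \right)} = \left(-142449 + \frac{1}{53915}\right) - -365 = - \frac{7680137834}{53915} + 365 = - \frac{7660458859}{53915}$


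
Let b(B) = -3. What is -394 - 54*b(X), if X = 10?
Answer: -232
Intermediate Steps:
-394 - 54*b(X) = -394 - 54*(-3) = -394 + 162 = -232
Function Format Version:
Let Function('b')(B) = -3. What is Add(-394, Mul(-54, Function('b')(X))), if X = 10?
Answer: -232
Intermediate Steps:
Add(-394, Mul(-54, Function('b')(X))) = Add(-394, Mul(-54, -3)) = Add(-394, 162) = -232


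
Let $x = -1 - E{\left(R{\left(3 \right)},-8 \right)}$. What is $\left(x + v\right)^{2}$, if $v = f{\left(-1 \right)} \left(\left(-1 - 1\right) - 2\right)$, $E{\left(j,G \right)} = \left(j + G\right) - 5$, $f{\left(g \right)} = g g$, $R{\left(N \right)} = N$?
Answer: $25$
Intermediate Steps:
$f{\left(g \right)} = g^{2}$
$E{\left(j,G \right)} = -5 + G + j$ ($E{\left(j,G \right)} = \left(G + j\right) - 5 = -5 + G + j$)
$v = -4$ ($v = \left(-1\right)^{2} \left(\left(-1 - 1\right) - 2\right) = 1 \left(\left(-1 - 1\right) - 2\right) = 1 \left(-2 - 2\right) = 1 \left(-4\right) = -4$)
$x = 9$ ($x = -1 - \left(-5 - 8 + 3\right) = -1 - -10 = -1 + 10 = 9$)
$\left(x + v\right)^{2} = \left(9 - 4\right)^{2} = 5^{2} = 25$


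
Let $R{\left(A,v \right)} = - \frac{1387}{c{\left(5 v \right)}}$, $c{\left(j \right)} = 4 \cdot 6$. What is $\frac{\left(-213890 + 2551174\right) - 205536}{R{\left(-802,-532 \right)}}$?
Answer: $- \frac{51161952}{1387} \approx -36887.0$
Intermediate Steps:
$c{\left(j \right)} = 24$
$R{\left(A,v \right)} = - \frac{1387}{24}$
$\frac{\left(-213890 + 2551174\right) - 205536}{R{\left(-802,-532 \right)}} = \frac{\left(-213890 + 2551174\right) - 205536}{- \frac{1387}{24}} = \left(2337284 - 205536\right) \left(- \frac{24}{1387}\right) = 2131748 \left(- \frac{24}{1387}\right) = - \frac{51161952}{1387}$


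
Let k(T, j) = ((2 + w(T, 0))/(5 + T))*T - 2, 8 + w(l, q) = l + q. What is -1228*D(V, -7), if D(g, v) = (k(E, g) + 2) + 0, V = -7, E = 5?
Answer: 614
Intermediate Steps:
w(l, q) = -8 + l + q (w(l, q) = -8 + (l + q) = -8 + l + q)
k(T, j) = -2 + T*(-6 + T)/(5 + T) (k(T, j) = ((2 + (-8 + T + 0))/(5 + T))*T - 2 = ((2 + (-8 + T))/(5 + T))*T - 2 = ((-6 + T)/(5 + T))*T - 2 = T*(-6 + T)/(5 + T) - 2 = -2 + T*(-6 + T)/(5 + T))
D(g, v) = -1/2 (D(g, v) = ((-10 + 5*(-8 + 5))/(5 + 5) + 2) + 0 = ((-10 + 5*(-3))/10 + 2) + 0 = ((-10 - 15)/10 + 2) + 0 = ((1/10)*(-25) + 2) + 0 = (-5/2 + 2) + 0 = -1/2 + 0 = -1/2)
-1228*D(V, -7) = -1228*(-1/2) = 614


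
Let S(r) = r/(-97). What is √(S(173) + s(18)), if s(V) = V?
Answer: 11*√1261/97 ≈ 4.0270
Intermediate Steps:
S(r) = -r/97 (S(r) = r*(-1/97) = -r/97)
√(S(173) + s(18)) = √(-1/97*173 + 18) = √(-173/97 + 18) = √(1573/97) = 11*√1261/97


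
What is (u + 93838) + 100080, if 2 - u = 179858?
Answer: 14062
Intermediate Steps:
u = -179856 (u = 2 - 1*179858 = 2 - 179858 = -179856)
(u + 93838) + 100080 = (-179856 + 93838) + 100080 = -86018 + 100080 = 14062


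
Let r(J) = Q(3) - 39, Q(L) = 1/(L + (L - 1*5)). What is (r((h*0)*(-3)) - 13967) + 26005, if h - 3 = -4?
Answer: 12000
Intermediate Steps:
Q(L) = 1/(-5 + 2*L) (Q(L) = 1/(L + (L - 5)) = 1/(L + (-5 + L)) = 1/(-5 + 2*L))
h = -1 (h = 3 - 4 = -1)
r(J) = -38 (r(J) = 1/(-5 + 2*3) - 39 = 1/(-5 + 6) - 39 = 1/1 - 39 = 1 - 39 = -38)
(r((h*0)*(-3)) - 13967) + 26005 = (-38 - 13967) + 26005 = -14005 + 26005 = 12000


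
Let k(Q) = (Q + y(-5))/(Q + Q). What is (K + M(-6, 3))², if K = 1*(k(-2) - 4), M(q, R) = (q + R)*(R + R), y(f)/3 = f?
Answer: 5041/16 ≈ 315.06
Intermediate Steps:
y(f) = 3*f
M(q, R) = 2*R*(R + q) (M(q, R) = (R + q)*(2*R) = 2*R*(R + q))
k(Q) = (-15 + Q)/(2*Q) (k(Q) = (Q + 3*(-5))/(Q + Q) = (Q - 15)/((2*Q)) = (-15 + Q)*(1/(2*Q)) = (-15 + Q)/(2*Q))
K = ¼ (K = 1*((½)*(-15 - 2)/(-2) - 4) = 1*((½)*(-½)*(-17) - 4) = 1*(17/4 - 4) = 1*(¼) = ¼ ≈ 0.25000)
(K + M(-6, 3))² = (¼ + 2*3*(3 - 6))² = (¼ + 2*3*(-3))² = (¼ - 18)² = (-71/4)² = 5041/16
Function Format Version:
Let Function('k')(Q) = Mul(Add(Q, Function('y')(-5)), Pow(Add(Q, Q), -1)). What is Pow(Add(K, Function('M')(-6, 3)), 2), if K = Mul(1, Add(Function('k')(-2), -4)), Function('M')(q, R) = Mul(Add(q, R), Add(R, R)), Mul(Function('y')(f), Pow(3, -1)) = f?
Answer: Rational(5041, 16) ≈ 315.06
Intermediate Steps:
Function('y')(f) = Mul(3, f)
Function('M')(q, R) = Mul(2, R, Add(R, q)) (Function('M')(q, R) = Mul(Add(R, q), Mul(2, R)) = Mul(2, R, Add(R, q)))
Function('k')(Q) = Mul(Rational(1, 2), Pow(Q, -1), Add(-15, Q)) (Function('k')(Q) = Mul(Add(Q, Mul(3, -5)), Pow(Add(Q, Q), -1)) = Mul(Add(Q, -15), Pow(Mul(2, Q), -1)) = Mul(Add(-15, Q), Mul(Rational(1, 2), Pow(Q, -1))) = Mul(Rational(1, 2), Pow(Q, -1), Add(-15, Q)))
K = Rational(1, 4) (K = Mul(1, Add(Mul(Rational(1, 2), Pow(-2, -1), Add(-15, -2)), -4)) = Mul(1, Add(Mul(Rational(1, 2), Rational(-1, 2), -17), -4)) = Mul(1, Add(Rational(17, 4), -4)) = Mul(1, Rational(1, 4)) = Rational(1, 4) ≈ 0.25000)
Pow(Add(K, Function('M')(-6, 3)), 2) = Pow(Add(Rational(1, 4), Mul(2, 3, Add(3, -6))), 2) = Pow(Add(Rational(1, 4), Mul(2, 3, -3)), 2) = Pow(Add(Rational(1, 4), -18), 2) = Pow(Rational(-71, 4), 2) = Rational(5041, 16)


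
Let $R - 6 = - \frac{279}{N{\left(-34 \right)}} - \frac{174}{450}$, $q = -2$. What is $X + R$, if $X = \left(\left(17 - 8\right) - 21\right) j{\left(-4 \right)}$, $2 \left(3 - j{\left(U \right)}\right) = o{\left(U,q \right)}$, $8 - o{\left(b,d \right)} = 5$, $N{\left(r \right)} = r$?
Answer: $- \frac{10661}{2550} \approx -4.1808$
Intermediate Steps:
$o{\left(b,d \right)} = 3$ ($o{\left(b,d \right)} = 8 - 5 = 3$)
$R = \frac{35239}{2550}$ ($R = 6 - \left(- \frac{279}{34} + \frac{29}{75}\right) = 6 - - \frac{19939}{2550} = 6 + \left(\frac{279}{34} - \frac{29}{75}\right) = 6 + \frac{19939}{2550} = \frac{35239}{2550} \approx 13.819$)
$j{\left(U \right)} = \frac{3}{2}$ ($j{\left(U \right)} = 3 - \frac{3}{2} = \frac{3}{2}$)
$X = -18$ ($X = \left(\left(17 - 8\right) - 21\right) \frac{3}{2} = \left(9 - 21\right) \frac{3}{2} = \left(-12\right) \frac{3}{2} = -18$)
$X + R = -18 + \frac{35239}{2550} = - \frac{10661}{2550}$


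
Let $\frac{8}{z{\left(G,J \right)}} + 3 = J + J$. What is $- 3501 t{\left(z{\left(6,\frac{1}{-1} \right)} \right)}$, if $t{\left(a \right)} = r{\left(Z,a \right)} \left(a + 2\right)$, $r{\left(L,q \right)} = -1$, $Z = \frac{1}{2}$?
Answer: $\frac{7002}{5} \approx 1400.4$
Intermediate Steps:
$Z = \frac{1}{2} \approx 0.5$
$z{\left(G,J \right)} = \frac{8}{-3 + 2 J}$ ($z{\left(G,J \right)} = \frac{8}{-3 + \left(J + J\right)} = \frac{8}{-3 + 2 J}$)
$t{\left(a \right)} = -2 - a$ ($t{\left(a \right)} = - (a + 2) = - (2 + a) = -2 - a$)
$- 3501 t{\left(z{\left(6,\frac{1}{-1} \right)} \right)} = - 3501 \left(-2 - \frac{8}{-3 + \frac{2}{-1}}\right) = - 3501 \left(-2 - \frac{8}{-3 + 2 \left(-1\right)}\right) = - 3501 \left(-2 - \frac{8}{-3 - 2}\right) = - 3501 \left(-2 - \frac{8}{-5}\right) = - 3501 \left(-2 - 8 \left(- \frac{1}{5}\right)\right) = - 3501 \left(-2 - - \frac{8}{5}\right) = - 3501 \left(-2 + \frac{8}{5}\right) = \left(-3501\right) \left(- \frac{2}{5}\right) = \frac{7002}{5}$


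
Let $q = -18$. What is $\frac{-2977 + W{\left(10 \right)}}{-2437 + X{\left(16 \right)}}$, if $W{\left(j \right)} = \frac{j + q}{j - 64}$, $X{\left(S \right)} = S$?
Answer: $\frac{80375}{65367} \approx 1.2296$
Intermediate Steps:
$W{\left(j \right)} = \frac{-18 + j}{-64 + j}$ ($W{\left(j \right)} = \frac{j - 18}{j - 64} = \frac{-18 + j}{-64 + j}$)
$\frac{-2977 + W{\left(10 \right)}}{-2437 + X{\left(16 \right)}} = \frac{-2977 + \frac{-18 + 10}{-64 + 10}}{-2437 + 16} = \frac{-2977 + \frac{1}{-54} \left(-8\right)}{-2421} = \left(-2977 - - \frac{4}{27}\right) \left(- \frac{1}{2421}\right) = \left(-2977 + \frac{4}{27}\right) \left(- \frac{1}{2421}\right) = \left(- \frac{80375}{27}\right) \left(- \frac{1}{2421}\right) = \frac{80375}{65367}$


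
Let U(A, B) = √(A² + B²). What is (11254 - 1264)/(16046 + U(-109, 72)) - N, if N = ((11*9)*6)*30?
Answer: -509747149920/28606339 - 1110*√17065/28606339 ≈ -17819.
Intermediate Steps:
N = 17820 (N = (99*6)*30 = 594*30 = 17820)
(11254 - 1264)/(16046 + U(-109, 72)) - N = (11254 - 1264)/(16046 + √((-109)² + 72²)) - 1*17820 = 9990/(16046 + √(11881 + 5184)) - 17820 = 9990/(16046 + √17065) - 17820 = -17820 + 9990/(16046 + √17065)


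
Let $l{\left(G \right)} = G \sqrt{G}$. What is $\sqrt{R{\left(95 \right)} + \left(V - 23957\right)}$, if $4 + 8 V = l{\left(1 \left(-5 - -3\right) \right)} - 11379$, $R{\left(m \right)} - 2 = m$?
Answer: $\frac{\sqrt{-404526 - 4 i \sqrt{2}}}{4} \approx 0.0011118 - 159.01 i$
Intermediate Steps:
$R{\left(m \right)} = 2 + m$
$l{\left(G \right)} = G^{\frac{3}{2}}$
$V = - \frac{11383}{8} - \frac{i \sqrt{2}}{4}$ ($V = - \frac{1}{2} + \frac{\left(1 \left(-5 - -3\right)\right)^{\frac{3}{2}} - 11379}{8} = - \frac{1}{2} + \frac{\left(1 \left(-5 + 3\right)\right)^{\frac{3}{2}} - 11379}{8} = - \frac{1}{2} + \frac{\left(1 \left(-2\right)\right)^{\frac{3}{2}} - 11379}{8} = - \frac{1}{2} + \frac{\left(-2\right)^{\frac{3}{2}} - 11379}{8} = - \frac{1}{2} + \frac{- 2 i \sqrt{2} - 11379}{8} = - \frac{1}{2} + \frac{-11379 - 2 i \sqrt{2}}{8} = - \frac{1}{2} - \left(\frac{11379}{8} + \frac{i \sqrt{2}}{4}\right) = - \frac{11383}{8} - \frac{i \sqrt{2}}{4} \approx -1422.9 - 0.35355 i$)
$\sqrt{R{\left(95 \right)} + \left(V - 23957\right)} = \sqrt{\left(2 + 95\right) - \left(\frac{203039}{8} + \frac{i \sqrt{2}}{4}\right)} = \sqrt{97 - \left(\frac{203039}{8} + \frac{i \sqrt{2}}{4}\right)} = \sqrt{- \frac{202263}{8} - \frac{i \sqrt{2}}{4}}$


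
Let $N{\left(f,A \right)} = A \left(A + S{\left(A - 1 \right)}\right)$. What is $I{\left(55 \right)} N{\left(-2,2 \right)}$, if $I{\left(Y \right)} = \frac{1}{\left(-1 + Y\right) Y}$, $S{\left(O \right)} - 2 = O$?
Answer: $\frac{1}{297} \approx 0.003367$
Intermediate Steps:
$S{\left(O \right)} = 2 + O$
$N{\left(f,A \right)} = A \left(1 + 2 A\right)$ ($N{\left(f,A \right)} = A \left(A + \left(2 + \left(A - 1\right)\right)\right) = A \left(A + \left(2 + \left(-1 + A\right)\right)\right) = A \left(A + \left(1 + A\right)\right) = A \left(1 + 2 A\right)$)
$I{\left(Y \right)} = \frac{1}{Y \left(-1 + Y\right)}$
$I{\left(55 \right)} N{\left(-2,2 \right)} = \frac{1}{55 \left(-1 + 55\right)} 2 \left(1 + 2 \cdot 2\right) = \frac{1}{55 \cdot 54} \cdot 2 \left(1 + 4\right) = \frac{1}{55} \cdot \frac{1}{54} \cdot 2 \cdot 5 = \frac{1}{2970} \cdot 10 = \frac{1}{297}$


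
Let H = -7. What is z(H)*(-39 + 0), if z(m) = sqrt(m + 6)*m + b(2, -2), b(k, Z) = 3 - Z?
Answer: -195 + 273*I ≈ -195.0 + 273.0*I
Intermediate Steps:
z(m) = 5 + m*sqrt(6 + m) (z(m) = sqrt(m + 6)*m + (3 - 1*(-2)) = sqrt(6 + m)*m + (3 + 2) = m*sqrt(6 + m) + 5 = 5 + m*sqrt(6 + m))
z(H)*(-39 + 0) = (5 - 7*sqrt(6 - 7))*(-39 + 0) = (5 - 7*I)*(-39) = -195 + 273*I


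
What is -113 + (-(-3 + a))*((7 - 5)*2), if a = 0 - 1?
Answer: -97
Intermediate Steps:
a = -1
-113 + (-(-3 + a))*((7 - 5)*2) = -113 + (-(-3 - 1))*((7 - 5)*2) = -113 + (-1*(-4))*(2*2) = -113 + 4*4 = -113 + 16 = -97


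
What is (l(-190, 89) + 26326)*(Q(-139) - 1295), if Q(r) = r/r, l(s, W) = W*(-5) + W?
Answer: -33605180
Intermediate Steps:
l(s, W) = -4*W (l(s, W) = -5*W + W = -4*W)
Q(r) = 1
(l(-190, 89) + 26326)*(Q(-139) - 1295) = (-4*89 + 26326)*(1 - 1295) = (-356 + 26326)*(-1294) = 25970*(-1294) = -33605180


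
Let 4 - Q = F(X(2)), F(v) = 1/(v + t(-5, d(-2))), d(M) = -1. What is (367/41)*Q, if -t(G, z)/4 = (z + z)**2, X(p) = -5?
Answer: 31195/861 ≈ 36.231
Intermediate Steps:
t(G, z) = -16*z**2 (t(G, z) = -4*(z + z)**2 = -4*4*z**2 = -16*z**2)
F(v) = 1/(-16 + v) (F(v) = 1/(v - 16*(-1)**2) = 1/(v - 16*1) = 1/(v - 16) = 1/(-16 + v))
Q = 85/21 (Q = 4 - 1/(-16 - 5) = 4 - 1/(-21) = 4 - 1*(-1/21) = 4 + 1/21 = 85/21 ≈ 4.0476)
(367/41)*Q = (367/41)*(85/21) = 31195/861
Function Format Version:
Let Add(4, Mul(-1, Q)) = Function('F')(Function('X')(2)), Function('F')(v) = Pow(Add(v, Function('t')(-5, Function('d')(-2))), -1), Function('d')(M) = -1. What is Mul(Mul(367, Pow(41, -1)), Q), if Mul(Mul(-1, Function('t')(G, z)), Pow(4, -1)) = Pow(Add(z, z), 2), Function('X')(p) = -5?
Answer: Rational(31195, 861) ≈ 36.231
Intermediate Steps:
Function('t')(G, z) = Mul(-16, Pow(z, 2)) (Function('t')(G, z) = Mul(-4, Pow(Add(z, z), 2)) = Mul(-4, Pow(Mul(2, z), 2)) = Mul(-4, Mul(4, Pow(z, 2))) = Mul(-16, Pow(z, 2)))
Function('F')(v) = Pow(Add(-16, v), -1) (Function('F')(v) = Pow(Add(v, Mul(-16, Pow(-1, 2))), -1) = Pow(Add(v, Mul(-16, 1)), -1) = Pow(Add(v, -16), -1) = Pow(Add(-16, v), -1))
Q = Rational(85, 21) (Q = Add(4, Mul(-1, Pow(Add(-16, -5), -1))) = Add(4, Mul(-1, Pow(-21, -1))) = Add(4, Mul(-1, Rational(-1, 21))) = Add(4, Rational(1, 21)) = Rational(85, 21) ≈ 4.0476)
Mul(Mul(367, Pow(41, -1)), Q) = Mul(Mul(367, Pow(41, -1)), Rational(85, 21)) = Mul(Mul(367, Rational(1, 41)), Rational(85, 21)) = Mul(Rational(367, 41), Rational(85, 21)) = Rational(31195, 861)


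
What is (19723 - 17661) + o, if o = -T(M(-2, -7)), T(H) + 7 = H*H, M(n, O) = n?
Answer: 2065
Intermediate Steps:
T(H) = -7 + H² (T(H) = -7 + H*H = -7 + H²)
o = 3 (o = -(-7 + (-2)²) = -(-7 + 4) = -1*(-3) = 3)
(19723 - 17661) + o = (19723 - 17661) + 3 = 2062 + 3 = 2065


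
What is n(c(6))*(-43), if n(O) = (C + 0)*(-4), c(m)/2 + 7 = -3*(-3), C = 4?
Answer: 688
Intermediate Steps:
c(m) = 4 (c(m) = -14 + 2*(-3*(-3)) = -14 + 2*9 = -14 + 18 = 4)
n(O) = -16 (n(O) = (4 + 0)*(-4) = 4*(-4) = -16)
n(c(6))*(-43) = -16*(-43) = 688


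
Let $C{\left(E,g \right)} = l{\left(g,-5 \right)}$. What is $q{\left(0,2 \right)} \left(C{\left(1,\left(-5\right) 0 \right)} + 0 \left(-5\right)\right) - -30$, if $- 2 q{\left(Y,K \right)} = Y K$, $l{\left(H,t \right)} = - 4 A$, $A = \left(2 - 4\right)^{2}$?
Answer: $30$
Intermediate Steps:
$A = 4$ ($A = \left(-2\right)^{2} = 4$)
$l{\left(H,t \right)} = -16$ ($l{\left(H,t \right)} = \left(-4\right) 4 = -16$)
$q{\left(Y,K \right)} = - \frac{K Y}{2}$ ($q{\left(Y,K \right)} = - \frac{Y K}{2} = - \frac{K Y}{2}$)
$C{\left(E,g \right)} = -16$
$q{\left(0,2 \right)} \left(C{\left(1,\left(-5\right) 0 \right)} + 0 \left(-5\right)\right) - -30 = \left(- \frac{1}{2}\right) 2 \cdot 0 \left(-16 + 0 \left(-5\right)\right) - -30 = 0 \left(-16 + 0\right) + 30 = 0 \left(-16\right) + 30 = 0 + 30 = 30$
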